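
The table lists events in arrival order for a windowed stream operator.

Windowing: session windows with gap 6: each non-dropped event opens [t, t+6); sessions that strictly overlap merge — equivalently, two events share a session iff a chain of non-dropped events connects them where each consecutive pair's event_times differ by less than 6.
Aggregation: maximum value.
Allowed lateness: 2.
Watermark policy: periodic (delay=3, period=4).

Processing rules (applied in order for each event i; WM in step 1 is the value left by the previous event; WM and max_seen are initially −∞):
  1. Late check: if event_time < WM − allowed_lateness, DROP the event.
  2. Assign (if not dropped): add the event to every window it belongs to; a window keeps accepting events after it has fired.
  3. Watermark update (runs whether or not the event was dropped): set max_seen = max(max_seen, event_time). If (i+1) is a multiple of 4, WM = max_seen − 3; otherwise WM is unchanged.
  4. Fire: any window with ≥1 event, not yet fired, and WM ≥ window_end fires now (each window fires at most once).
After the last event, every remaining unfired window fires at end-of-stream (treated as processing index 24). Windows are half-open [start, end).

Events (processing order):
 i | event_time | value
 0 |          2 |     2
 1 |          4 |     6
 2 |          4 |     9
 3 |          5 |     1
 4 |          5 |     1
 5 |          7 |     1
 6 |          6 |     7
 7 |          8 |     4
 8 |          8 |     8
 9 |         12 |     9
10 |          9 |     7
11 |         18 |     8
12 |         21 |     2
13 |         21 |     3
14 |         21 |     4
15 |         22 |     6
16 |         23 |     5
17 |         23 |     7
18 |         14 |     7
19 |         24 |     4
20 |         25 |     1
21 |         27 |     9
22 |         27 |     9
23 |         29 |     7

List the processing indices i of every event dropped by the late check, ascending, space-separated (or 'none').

18

i=0 t=2 v=2: → [2,8); WM=−∞
i=1 t=4 v=6: → [2,10); WM=−∞
i=2 t=4 v=9: → [2,10); WM=−∞
i=3 t=5 v=1: → [2,11); WM=2
i=4 t=5 v=1: → [2,11); WM=2
i=5 t=7 v=1: → [2,13); WM=2
i=6 t=6 v=7: → [2,13); WM=2
i=7 t=8 v=4: → [2,14); WM=5
i=8 t=8 v=8: → [2,14); WM=5
i=9 t=12 v=9: → [2,18); WM=5
i=10 t=9 v=7: → [2,18); WM=5
i=11 t=18 v=8: → [18,24); WM=15
i=12 t=21 v=2: → [18,27); WM=15
i=13 t=21 v=3: → [18,27); WM=15
i=14 t=21 v=4: → [18,27); WM=15
i=15 t=22 v=6: → [18,28); WM=19
i=16 t=23 v=5: → [18,29); WM=19
i=17 t=23 v=7: → [18,29); WM=19
i=18 t=14 v=7: DROP (t<19-2); WM=19
i=19 t=24 v=4: → [18,30); WM=21
i=20 t=25 v=1: → [18,31); WM=21
i=21 t=27 v=9: → [18,33); WM=21
i=22 t=27 v=9: → [18,33); WM=21
i=23 t=29 v=7: → [18,35); WM=26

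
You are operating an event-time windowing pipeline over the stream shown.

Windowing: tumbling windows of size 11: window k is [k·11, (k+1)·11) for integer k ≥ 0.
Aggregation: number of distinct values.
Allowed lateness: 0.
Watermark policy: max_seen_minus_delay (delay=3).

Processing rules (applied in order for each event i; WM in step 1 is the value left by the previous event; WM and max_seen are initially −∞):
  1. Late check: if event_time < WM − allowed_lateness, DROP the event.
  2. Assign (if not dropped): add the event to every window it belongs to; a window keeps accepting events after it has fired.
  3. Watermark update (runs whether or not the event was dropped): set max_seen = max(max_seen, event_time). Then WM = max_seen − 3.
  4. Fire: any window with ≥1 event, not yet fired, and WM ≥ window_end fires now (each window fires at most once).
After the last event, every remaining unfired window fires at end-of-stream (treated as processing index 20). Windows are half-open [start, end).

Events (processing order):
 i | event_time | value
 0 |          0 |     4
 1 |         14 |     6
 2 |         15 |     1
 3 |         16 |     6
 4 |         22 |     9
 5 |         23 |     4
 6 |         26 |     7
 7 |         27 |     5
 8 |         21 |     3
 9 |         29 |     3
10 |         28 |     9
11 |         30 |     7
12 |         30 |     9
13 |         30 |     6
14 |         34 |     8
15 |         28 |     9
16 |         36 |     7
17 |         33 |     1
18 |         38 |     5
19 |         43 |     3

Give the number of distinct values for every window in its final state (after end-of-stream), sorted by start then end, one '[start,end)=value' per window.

[0,11)=1 [11,22)=2 [22,33)=6 [33,44)=5

i=0 t=0 v=4: → [0,11); WM=-3
i=1 t=14 v=6: → [11,22); WM=11; [0,11) fires=1
i=2 t=15 v=1: → [11,22); WM=12
i=3 t=16 v=6: → [11,22); WM=13
i=4 t=22 v=9: → [22,33); WM=19
i=5 t=23 v=4: → [22,33); WM=20
i=6 t=26 v=7: → [22,33); WM=23; [11,22) fires=2
i=7 t=27 v=5: → [22,33); WM=24
i=8 t=21 v=3: DROP (t<24-0); WM=24
i=9 t=29 v=3: → [22,33); WM=26
i=10 t=28 v=9: → [22,33); WM=26
i=11 t=30 v=7: → [22,33); WM=27
i=12 t=30 v=9: → [22,33); WM=27
i=13 t=30 v=6: → [22,33); WM=27
i=14 t=34 v=8: → [33,44); WM=31
i=15 t=28 v=9: DROP (t<31-0); WM=31
i=16 t=36 v=7: → [33,44); WM=33; [22,33) fires=6
i=17 t=33 v=1: → [33,44); WM=33
i=18 t=38 v=5: → [33,44); WM=35
i=19 t=43 v=3: → [33,44); WM=40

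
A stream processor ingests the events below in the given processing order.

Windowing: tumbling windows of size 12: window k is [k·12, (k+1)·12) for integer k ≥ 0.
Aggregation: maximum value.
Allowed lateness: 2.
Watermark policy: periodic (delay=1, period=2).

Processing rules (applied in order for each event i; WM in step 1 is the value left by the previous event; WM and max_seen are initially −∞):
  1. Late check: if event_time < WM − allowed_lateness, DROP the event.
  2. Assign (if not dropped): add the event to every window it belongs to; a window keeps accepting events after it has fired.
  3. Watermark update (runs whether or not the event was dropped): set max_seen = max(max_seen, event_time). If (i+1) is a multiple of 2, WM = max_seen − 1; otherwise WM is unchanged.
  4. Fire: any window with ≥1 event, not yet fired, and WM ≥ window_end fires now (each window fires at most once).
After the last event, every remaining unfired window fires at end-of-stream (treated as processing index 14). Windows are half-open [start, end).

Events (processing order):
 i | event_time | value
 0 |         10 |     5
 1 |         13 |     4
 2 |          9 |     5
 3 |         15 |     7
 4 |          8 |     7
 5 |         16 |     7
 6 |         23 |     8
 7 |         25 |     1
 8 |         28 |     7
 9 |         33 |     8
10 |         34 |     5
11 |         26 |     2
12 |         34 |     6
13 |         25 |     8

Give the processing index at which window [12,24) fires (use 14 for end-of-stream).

i=0 t=10 v=5: → [0,12); WM=−∞
i=1 t=13 v=4: → [12,24); WM=12; [0,12) fires=5
i=2 t=9 v=5: DROP (t<12-2); WM=12
i=3 t=15 v=7: → [12,24); WM=14
i=4 t=8 v=7: DROP (t<14-2); WM=14
i=5 t=16 v=7: → [12,24); WM=15
i=6 t=23 v=8: → [12,24); WM=15
i=7 t=25 v=1: → [24,36); WM=24; [12,24) fires=8
i=8 t=28 v=7: → [24,36); WM=24
i=9 t=33 v=8: → [24,36); WM=32
i=10 t=34 v=5: → [24,36); WM=32
i=11 t=26 v=2: DROP (t<32-2); WM=33
i=12 t=34 v=6: → [24,36); WM=33
i=13 t=25 v=8: DROP (t<33-2); WM=33

7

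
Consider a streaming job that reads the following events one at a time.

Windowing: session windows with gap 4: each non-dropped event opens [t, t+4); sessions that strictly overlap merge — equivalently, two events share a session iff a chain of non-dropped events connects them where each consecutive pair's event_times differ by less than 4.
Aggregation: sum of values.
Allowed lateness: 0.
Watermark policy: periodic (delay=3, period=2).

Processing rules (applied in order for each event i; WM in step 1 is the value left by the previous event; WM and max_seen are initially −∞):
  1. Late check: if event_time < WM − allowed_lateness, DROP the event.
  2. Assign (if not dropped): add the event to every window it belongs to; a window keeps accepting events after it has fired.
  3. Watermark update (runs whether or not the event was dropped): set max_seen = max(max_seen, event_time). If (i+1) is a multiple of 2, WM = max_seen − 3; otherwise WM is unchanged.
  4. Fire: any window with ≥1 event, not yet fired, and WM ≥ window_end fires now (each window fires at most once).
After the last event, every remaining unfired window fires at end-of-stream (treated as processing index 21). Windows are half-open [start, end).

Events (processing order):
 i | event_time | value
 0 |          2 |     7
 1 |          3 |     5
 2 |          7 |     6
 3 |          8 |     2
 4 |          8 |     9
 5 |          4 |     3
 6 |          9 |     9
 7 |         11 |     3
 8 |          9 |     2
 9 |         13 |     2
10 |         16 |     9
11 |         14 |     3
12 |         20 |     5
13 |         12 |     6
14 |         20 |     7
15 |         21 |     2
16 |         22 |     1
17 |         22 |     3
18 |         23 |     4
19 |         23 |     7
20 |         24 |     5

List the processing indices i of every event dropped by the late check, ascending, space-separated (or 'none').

i=0 t=2 v=7: → [2,6); WM=−∞
i=1 t=3 v=5: → [2,7); WM=0
i=2 t=7 v=6: → [7,11); WM=0
i=3 t=8 v=2: → [7,12); WM=5
i=4 t=8 v=9: → [7,12); WM=5
i=5 t=4 v=3: DROP (t<5-0); WM=5
i=6 t=9 v=9: → [7,13); WM=5
i=7 t=11 v=3: → [7,15); WM=8
i=8 t=9 v=2: → [7,15); WM=8
i=9 t=13 v=2: → [7,17); WM=10
i=10 t=16 v=9: → [7,20); WM=10
i=11 t=14 v=3: → [7,20); WM=13
i=12 t=20 v=5: → [20,24); WM=13
i=13 t=12 v=6: DROP (t<13-0); WM=17
i=14 t=20 v=7: → [20,24); WM=17
i=15 t=21 v=2: → [20,25); WM=18
i=16 t=22 v=1: → [20,26); WM=18
i=17 t=22 v=3: → [20,26); WM=19
i=18 t=23 v=4: → [20,27); WM=19
i=19 t=23 v=7: → [20,27); WM=20
i=20 t=24 v=5: → [20,28); WM=20

5 13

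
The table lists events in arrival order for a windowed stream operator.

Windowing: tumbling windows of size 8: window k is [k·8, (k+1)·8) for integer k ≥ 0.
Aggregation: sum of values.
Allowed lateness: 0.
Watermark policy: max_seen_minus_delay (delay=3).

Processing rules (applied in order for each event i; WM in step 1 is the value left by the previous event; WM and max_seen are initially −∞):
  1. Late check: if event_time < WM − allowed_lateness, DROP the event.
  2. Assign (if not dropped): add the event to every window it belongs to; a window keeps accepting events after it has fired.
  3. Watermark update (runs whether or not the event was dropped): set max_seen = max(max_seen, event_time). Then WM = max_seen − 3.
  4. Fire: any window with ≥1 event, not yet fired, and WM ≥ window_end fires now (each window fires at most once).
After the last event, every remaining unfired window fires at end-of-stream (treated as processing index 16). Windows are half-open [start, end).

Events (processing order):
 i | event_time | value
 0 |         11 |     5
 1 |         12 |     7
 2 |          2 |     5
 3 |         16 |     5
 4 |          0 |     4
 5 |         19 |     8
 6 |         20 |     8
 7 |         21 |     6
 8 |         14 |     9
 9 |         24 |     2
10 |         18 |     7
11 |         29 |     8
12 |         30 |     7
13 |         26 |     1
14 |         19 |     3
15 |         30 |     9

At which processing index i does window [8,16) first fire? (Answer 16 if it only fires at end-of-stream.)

5

i=0 t=11 v=5: → [8,16); WM=8
i=1 t=12 v=7: → [8,16); WM=9
i=2 t=2 v=5: DROP (t<9-0); WM=9
i=3 t=16 v=5: → [16,24); WM=13
i=4 t=0 v=4: DROP (t<13-0); WM=13
i=5 t=19 v=8: → [16,24); WM=16; [8,16) fires=12
i=6 t=20 v=8: → [16,24); WM=17
i=7 t=21 v=6: → [16,24); WM=18
i=8 t=14 v=9: DROP (t<18-0); WM=18
i=9 t=24 v=2: → [24,32); WM=21
i=10 t=18 v=7: DROP (t<21-0); WM=21
i=11 t=29 v=8: → [24,32); WM=26; [16,24) fires=27
i=12 t=30 v=7: → [24,32); WM=27
i=13 t=26 v=1: DROP (t<27-0); WM=27
i=14 t=19 v=3: DROP (t<27-0); WM=27
i=15 t=30 v=9: → [24,32); WM=27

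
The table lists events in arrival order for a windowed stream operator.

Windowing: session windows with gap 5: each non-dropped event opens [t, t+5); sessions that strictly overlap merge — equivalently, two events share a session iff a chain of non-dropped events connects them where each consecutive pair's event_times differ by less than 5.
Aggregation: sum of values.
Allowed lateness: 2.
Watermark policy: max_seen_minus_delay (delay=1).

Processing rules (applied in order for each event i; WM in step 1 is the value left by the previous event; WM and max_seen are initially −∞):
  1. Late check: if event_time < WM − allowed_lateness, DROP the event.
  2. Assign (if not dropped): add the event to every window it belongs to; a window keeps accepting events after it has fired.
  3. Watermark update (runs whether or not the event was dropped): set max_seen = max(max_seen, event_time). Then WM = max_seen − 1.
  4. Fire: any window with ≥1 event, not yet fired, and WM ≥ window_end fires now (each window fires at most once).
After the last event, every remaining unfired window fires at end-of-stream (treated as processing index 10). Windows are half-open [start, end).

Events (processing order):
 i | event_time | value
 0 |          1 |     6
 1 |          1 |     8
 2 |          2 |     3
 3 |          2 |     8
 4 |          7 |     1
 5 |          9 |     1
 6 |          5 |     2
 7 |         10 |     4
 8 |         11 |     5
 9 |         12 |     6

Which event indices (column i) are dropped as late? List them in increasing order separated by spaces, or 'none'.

6

i=0 t=1 v=6: → [1,6); WM=0
i=1 t=1 v=8: → [1,6); WM=0
i=2 t=2 v=3: → [1,7); WM=1
i=3 t=2 v=8: → [1,7); WM=1
i=4 t=7 v=1: → [7,12); WM=6
i=5 t=9 v=1: → [7,14); WM=8
i=6 t=5 v=2: DROP (t<8-2); WM=8
i=7 t=10 v=4: → [7,15); WM=9
i=8 t=11 v=5: → [7,16); WM=10
i=9 t=12 v=6: → [7,17); WM=11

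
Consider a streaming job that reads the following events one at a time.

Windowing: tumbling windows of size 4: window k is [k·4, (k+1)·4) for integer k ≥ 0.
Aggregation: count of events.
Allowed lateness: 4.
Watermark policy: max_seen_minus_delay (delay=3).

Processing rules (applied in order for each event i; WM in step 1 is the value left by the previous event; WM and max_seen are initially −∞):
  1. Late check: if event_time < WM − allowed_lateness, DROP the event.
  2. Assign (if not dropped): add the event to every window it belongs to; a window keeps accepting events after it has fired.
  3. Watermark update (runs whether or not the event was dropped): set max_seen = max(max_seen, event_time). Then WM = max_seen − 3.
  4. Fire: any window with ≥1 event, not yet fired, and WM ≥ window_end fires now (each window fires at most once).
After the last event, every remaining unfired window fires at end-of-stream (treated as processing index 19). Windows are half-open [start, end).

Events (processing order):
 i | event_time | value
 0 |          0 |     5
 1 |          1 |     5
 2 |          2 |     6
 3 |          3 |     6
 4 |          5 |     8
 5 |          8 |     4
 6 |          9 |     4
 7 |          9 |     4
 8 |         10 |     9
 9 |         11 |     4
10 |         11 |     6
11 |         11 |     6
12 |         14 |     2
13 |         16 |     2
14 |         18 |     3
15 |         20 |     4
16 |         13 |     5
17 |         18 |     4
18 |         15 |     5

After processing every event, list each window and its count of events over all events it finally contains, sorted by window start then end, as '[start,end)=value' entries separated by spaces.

[0,4)=4 [4,8)=1 [8,12)=7 [12,16)=3 [16,20)=3 [20,24)=1

i=0 t=0 v=5: → [0,4); WM=-3
i=1 t=1 v=5: → [0,4); WM=-2
i=2 t=2 v=6: → [0,4); WM=-1
i=3 t=3 v=6: → [0,4); WM=0
i=4 t=5 v=8: → [4,8); WM=2
i=5 t=8 v=4: → [8,12); WM=5; [0,4) fires=4
i=6 t=9 v=4: → [8,12); WM=6
i=7 t=9 v=4: → [8,12); WM=6
i=8 t=10 v=9: → [8,12); WM=7
i=9 t=11 v=4: → [8,12); WM=8; [4,8) fires=1
i=10 t=11 v=6: → [8,12); WM=8
i=11 t=11 v=6: → [8,12); WM=8
i=12 t=14 v=2: → [12,16); WM=11
i=13 t=16 v=2: → [16,20); WM=13; [8,12) fires=7
i=14 t=18 v=3: → [16,20); WM=15
i=15 t=20 v=4: → [20,24); WM=17; [12,16) fires=1
i=16 t=13 v=5: → [12,16); WM=17
i=17 t=18 v=4: → [16,20); WM=17
i=18 t=15 v=5: → [12,16); WM=17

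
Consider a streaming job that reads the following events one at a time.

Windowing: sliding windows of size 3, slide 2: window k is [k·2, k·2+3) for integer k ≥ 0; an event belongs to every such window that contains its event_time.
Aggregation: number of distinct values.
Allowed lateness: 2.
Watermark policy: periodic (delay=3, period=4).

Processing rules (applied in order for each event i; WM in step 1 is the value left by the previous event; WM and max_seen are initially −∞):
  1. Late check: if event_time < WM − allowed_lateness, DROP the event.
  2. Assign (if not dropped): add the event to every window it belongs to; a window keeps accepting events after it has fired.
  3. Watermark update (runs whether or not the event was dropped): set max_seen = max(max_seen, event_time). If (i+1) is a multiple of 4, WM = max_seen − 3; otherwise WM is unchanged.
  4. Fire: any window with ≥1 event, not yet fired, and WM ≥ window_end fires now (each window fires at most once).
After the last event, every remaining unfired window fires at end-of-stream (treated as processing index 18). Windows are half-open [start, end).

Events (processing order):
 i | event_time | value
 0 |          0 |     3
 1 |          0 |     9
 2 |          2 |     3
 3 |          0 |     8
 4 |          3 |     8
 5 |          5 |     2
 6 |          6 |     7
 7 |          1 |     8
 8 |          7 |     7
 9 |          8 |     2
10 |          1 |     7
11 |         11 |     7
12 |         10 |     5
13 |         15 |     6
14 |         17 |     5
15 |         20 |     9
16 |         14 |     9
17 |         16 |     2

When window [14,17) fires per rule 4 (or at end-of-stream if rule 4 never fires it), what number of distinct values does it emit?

i=0 t=0 v=3: → [0,3); WM=−∞
i=1 t=0 v=9: → [0,3); WM=−∞
i=2 t=2 v=3: → [2,5),[0,3); WM=−∞
i=3 t=0 v=8: → [0,3); WM=-1
i=4 t=3 v=8: → [2,5); WM=-1
i=5 t=5 v=2: → [4,7); WM=-1
i=6 t=6 v=7: → [6,9),[4,7); WM=-1
i=7 t=1 v=8: → [0,3); WM=3; [0,3) fires=3
i=8 t=7 v=7: → [6,9); WM=3
i=9 t=8 v=2: → [8,11),[6,9); WM=3
i=10 t=1 v=7: → [0,3); WM=3
i=11 t=11 v=7: → [10,13); WM=8; [2,5) fires=2 [4,7) fires=2
i=12 t=10 v=5: → [10,13),[8,11); WM=8
i=13 t=15 v=6: → [14,17); WM=8
i=14 t=17 v=5: → [16,19); WM=8
i=15 t=20 v=9: → [20,23),[18,21); WM=17; [6,9) fires=2 [8,11) fires=2 [10,13) fires=2 [14,17) fires=1
i=16 t=14 v=9: DROP (t<17-2); WM=17
i=17 t=16 v=2: → [16,19),[14,17); WM=17

1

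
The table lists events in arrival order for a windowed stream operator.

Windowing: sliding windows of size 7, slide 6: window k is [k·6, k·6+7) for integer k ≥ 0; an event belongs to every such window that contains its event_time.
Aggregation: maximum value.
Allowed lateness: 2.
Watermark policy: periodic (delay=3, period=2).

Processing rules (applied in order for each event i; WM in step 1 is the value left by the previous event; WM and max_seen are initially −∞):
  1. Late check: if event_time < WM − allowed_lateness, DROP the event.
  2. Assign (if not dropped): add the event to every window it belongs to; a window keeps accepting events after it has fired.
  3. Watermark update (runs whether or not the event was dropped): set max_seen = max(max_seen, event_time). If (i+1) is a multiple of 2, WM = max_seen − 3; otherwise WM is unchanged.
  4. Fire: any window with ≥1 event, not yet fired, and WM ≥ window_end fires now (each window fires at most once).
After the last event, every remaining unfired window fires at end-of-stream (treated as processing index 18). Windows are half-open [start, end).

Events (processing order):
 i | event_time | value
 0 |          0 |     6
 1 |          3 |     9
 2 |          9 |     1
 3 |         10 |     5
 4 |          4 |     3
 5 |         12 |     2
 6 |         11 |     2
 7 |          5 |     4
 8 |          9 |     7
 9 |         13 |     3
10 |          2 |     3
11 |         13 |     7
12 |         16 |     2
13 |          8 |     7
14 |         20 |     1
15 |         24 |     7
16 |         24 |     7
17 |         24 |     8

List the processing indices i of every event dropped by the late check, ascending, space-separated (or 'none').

4 7 10

i=0 t=0 v=6: → [0,7); WM=−∞
i=1 t=3 v=9: → [0,7); WM=0
i=2 t=9 v=1: → [6,13); WM=0
i=3 t=10 v=5: → [6,13); WM=7; [0,7) fires=9
i=4 t=4 v=3: DROP (t<7-2); WM=7
i=5 t=12 v=2: → [12,19),[6,13); WM=9
i=6 t=11 v=2: → [6,13); WM=9
i=7 t=5 v=4: DROP (t<9-2); WM=9
i=8 t=9 v=7: → [6,13); WM=9
i=9 t=13 v=3: → [12,19); WM=10
i=10 t=2 v=3: DROP (t<10-2); WM=10
i=11 t=13 v=7: → [12,19); WM=10
i=12 t=16 v=2: → [12,19); WM=10
i=13 t=8 v=7: → [6,13); WM=13; [6,13) fires=7
i=14 t=20 v=1: → [18,25); WM=13
i=15 t=24 v=7: → [24,31),[18,25); WM=21; [12,19) fires=7
i=16 t=24 v=7: → [24,31),[18,25); WM=21
i=17 t=24 v=8: → [24,31),[18,25); WM=21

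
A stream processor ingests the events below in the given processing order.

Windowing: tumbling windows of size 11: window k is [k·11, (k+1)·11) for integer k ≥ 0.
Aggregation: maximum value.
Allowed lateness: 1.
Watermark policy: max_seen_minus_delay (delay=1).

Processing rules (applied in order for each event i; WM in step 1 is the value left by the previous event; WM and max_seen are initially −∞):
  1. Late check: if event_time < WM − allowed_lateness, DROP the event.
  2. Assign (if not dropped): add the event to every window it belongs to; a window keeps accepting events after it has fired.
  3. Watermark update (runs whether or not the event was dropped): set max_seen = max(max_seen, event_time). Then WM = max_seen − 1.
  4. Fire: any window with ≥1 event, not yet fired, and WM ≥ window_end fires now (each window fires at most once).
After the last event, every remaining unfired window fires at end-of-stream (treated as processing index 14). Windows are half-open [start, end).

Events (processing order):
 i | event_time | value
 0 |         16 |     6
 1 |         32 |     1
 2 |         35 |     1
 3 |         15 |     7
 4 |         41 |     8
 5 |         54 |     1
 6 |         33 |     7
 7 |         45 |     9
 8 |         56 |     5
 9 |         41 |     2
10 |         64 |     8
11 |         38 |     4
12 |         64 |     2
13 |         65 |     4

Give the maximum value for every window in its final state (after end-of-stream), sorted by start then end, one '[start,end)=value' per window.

[11,22)=6 [22,33)=1 [33,44)=8 [44,55)=1 [55,66)=8

i=0 t=16 v=6: → [11,22); WM=15
i=1 t=32 v=1: → [22,33); WM=31; [11,22) fires=6
i=2 t=35 v=1: → [33,44); WM=34; [22,33) fires=1
i=3 t=15 v=7: DROP (t<34-1); WM=34
i=4 t=41 v=8: → [33,44); WM=40
i=5 t=54 v=1: → [44,55); WM=53; [33,44) fires=8
i=6 t=33 v=7: DROP (t<53-1); WM=53
i=7 t=45 v=9: DROP (t<53-1); WM=53
i=8 t=56 v=5: → [55,66); WM=55; [44,55) fires=1
i=9 t=41 v=2: DROP (t<55-1); WM=55
i=10 t=64 v=8: → [55,66); WM=63
i=11 t=38 v=4: DROP (t<63-1); WM=63
i=12 t=64 v=2: → [55,66); WM=63
i=13 t=65 v=4: → [55,66); WM=64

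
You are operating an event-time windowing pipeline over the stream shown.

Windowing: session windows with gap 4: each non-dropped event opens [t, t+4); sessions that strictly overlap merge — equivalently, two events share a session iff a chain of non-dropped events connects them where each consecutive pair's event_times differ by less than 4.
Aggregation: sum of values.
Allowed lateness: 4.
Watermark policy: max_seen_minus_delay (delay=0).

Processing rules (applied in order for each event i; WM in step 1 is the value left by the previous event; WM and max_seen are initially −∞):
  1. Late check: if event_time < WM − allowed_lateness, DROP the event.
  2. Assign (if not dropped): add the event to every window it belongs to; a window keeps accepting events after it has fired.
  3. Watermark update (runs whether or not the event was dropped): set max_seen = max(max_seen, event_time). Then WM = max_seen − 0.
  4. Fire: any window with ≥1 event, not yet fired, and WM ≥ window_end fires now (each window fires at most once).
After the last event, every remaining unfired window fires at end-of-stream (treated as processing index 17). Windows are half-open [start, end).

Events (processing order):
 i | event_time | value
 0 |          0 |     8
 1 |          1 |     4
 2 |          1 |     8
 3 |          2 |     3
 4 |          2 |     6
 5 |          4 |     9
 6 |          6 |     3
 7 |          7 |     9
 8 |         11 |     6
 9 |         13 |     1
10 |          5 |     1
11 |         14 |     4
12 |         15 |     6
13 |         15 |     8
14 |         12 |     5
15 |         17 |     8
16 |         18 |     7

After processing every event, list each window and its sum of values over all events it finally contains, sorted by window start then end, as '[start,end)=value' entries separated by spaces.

i=0 t=0 v=8: → [0,4); WM=0
i=1 t=1 v=4: → [0,5); WM=1
i=2 t=1 v=8: → [0,5); WM=1
i=3 t=2 v=3: → [0,6); WM=2
i=4 t=2 v=6: → [0,6); WM=2
i=5 t=4 v=9: → [0,8); WM=4
i=6 t=6 v=3: → [0,10); WM=6
i=7 t=7 v=9: → [0,11); WM=7
i=8 t=11 v=6: → [11,15); WM=11
i=9 t=13 v=1: → [11,17); WM=13
i=10 t=5 v=1: DROP (t<13-4); WM=13
i=11 t=14 v=4: → [11,18); WM=14
i=12 t=15 v=6: → [11,19); WM=15
i=13 t=15 v=8: → [11,19); WM=15
i=14 t=12 v=5: → [11,19); WM=15
i=15 t=17 v=8: → [11,21); WM=17
i=16 t=18 v=7: → [11,22); WM=18

[0,11)=50 [11,22)=45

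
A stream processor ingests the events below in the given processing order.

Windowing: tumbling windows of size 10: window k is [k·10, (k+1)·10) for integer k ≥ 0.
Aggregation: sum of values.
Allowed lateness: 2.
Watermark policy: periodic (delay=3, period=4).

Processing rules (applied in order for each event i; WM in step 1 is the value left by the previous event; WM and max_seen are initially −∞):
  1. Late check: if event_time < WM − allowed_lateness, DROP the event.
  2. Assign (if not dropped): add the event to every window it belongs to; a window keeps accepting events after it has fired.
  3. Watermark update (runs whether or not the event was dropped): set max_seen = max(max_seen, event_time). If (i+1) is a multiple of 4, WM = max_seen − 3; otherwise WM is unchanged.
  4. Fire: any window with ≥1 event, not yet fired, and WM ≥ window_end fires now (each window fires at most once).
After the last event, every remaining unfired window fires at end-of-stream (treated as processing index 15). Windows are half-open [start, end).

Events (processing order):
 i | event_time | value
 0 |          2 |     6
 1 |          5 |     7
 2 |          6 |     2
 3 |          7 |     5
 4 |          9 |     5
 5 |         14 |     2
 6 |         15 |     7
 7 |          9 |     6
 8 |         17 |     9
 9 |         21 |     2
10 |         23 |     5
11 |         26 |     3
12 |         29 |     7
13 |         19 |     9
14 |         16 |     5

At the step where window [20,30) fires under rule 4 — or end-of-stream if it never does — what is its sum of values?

17

i=0 t=2 v=6: → [0,10); WM=−∞
i=1 t=5 v=7: → [0,10); WM=−∞
i=2 t=6 v=2: → [0,10); WM=−∞
i=3 t=7 v=5: → [0,10); WM=4
i=4 t=9 v=5: → [0,10); WM=4
i=5 t=14 v=2: → [10,20); WM=4
i=6 t=15 v=7: → [10,20); WM=4
i=7 t=9 v=6: → [0,10); WM=12; [0,10) fires=31
i=8 t=17 v=9: → [10,20); WM=12
i=9 t=21 v=2: → [20,30); WM=12
i=10 t=23 v=5: → [20,30); WM=12
i=11 t=26 v=3: → [20,30); WM=23; [10,20) fires=18
i=12 t=29 v=7: → [20,30); WM=23
i=13 t=19 v=9: DROP (t<23-2); WM=23
i=14 t=16 v=5: DROP (t<23-2); WM=23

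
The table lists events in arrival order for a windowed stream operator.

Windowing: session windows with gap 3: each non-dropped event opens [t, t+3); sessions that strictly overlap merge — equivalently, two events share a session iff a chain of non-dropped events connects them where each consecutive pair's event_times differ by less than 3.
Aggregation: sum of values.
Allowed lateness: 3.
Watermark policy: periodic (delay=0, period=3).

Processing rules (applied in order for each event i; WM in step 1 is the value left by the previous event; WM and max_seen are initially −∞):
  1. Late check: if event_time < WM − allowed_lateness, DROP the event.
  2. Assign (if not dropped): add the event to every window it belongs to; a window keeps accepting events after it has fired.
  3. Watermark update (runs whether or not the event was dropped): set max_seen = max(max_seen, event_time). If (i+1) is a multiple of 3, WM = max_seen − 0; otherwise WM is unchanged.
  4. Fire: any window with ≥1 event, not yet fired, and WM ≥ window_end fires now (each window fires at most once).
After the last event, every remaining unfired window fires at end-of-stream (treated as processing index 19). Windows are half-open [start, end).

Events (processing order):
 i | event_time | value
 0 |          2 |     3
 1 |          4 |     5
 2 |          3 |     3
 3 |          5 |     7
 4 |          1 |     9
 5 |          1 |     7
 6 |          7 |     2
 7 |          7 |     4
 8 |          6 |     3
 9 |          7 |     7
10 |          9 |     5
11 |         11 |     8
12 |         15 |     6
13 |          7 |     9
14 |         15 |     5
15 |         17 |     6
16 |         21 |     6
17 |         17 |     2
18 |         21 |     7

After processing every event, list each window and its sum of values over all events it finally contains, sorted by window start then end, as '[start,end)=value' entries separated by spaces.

[1,14)=63 [15,20)=19 [21,24)=13

i=0 t=2 v=3: → [2,5); WM=−∞
i=1 t=4 v=5: → [2,7); WM=−∞
i=2 t=3 v=3: → [2,7); WM=4
i=3 t=5 v=7: → [2,8); WM=4
i=4 t=1 v=9: → [1,8); WM=4
i=5 t=1 v=7: → [1,8); WM=5
i=6 t=7 v=2: → [1,10); WM=5
i=7 t=7 v=4: → [1,10); WM=5
i=8 t=6 v=3: → [1,10); WM=7
i=9 t=7 v=7: → [1,10); WM=7
i=10 t=9 v=5: → [1,12); WM=7
i=11 t=11 v=8: → [1,14); WM=11
i=12 t=15 v=6: → [15,18); WM=11
i=13 t=7 v=9: DROP (t<11-3); WM=11
i=14 t=15 v=5: → [15,18); WM=15
i=15 t=17 v=6: → [15,20); WM=15
i=16 t=21 v=6: → [21,24); WM=15
i=17 t=17 v=2: → [15,20); WM=21
i=18 t=21 v=7: → [21,24); WM=21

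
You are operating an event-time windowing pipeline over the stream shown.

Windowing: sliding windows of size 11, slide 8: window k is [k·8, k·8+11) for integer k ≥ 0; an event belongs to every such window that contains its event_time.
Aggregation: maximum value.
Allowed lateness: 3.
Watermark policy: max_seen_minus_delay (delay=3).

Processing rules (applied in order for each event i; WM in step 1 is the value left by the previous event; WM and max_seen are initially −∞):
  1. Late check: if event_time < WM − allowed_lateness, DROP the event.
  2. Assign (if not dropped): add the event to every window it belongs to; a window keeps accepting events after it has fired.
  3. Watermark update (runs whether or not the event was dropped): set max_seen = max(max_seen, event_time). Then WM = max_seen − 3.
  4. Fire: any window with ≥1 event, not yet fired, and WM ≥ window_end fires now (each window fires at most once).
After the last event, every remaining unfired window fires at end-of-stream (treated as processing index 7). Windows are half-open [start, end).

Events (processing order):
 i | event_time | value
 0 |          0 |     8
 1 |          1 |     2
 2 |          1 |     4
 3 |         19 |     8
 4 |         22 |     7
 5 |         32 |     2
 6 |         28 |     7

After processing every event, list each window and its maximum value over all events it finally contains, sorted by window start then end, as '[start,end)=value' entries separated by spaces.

[0,11)=8 [16,27)=8 [24,35)=7 [32,43)=2

i=0 t=0 v=8: → [0,11); WM=-3
i=1 t=1 v=2: → [0,11); WM=-2
i=2 t=1 v=4: → [0,11); WM=-2
i=3 t=19 v=8: → [16,27); WM=16; [0,11) fires=8
i=4 t=22 v=7: → [16,27); WM=19
i=5 t=32 v=2: → [32,43),[24,35); WM=29; [16,27) fires=8
i=6 t=28 v=7: → [24,35); WM=29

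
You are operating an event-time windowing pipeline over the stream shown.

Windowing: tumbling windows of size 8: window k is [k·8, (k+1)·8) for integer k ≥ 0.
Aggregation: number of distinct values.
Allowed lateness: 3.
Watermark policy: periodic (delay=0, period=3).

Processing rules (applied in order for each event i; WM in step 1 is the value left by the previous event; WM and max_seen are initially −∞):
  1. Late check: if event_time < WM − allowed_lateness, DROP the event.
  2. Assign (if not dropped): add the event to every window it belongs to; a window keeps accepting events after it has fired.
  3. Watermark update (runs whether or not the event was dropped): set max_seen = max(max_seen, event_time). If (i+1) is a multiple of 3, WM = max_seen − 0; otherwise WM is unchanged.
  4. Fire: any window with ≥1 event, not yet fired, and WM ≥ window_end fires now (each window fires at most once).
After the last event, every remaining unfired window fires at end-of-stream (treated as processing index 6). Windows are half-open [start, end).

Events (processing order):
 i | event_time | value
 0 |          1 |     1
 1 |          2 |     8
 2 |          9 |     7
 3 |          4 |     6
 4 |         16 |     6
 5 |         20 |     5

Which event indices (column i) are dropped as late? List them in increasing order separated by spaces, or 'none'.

3

i=0 t=1 v=1: → [0,8); WM=−∞
i=1 t=2 v=8: → [0,8); WM=−∞
i=2 t=9 v=7: → [8,16); WM=9; [0,8) fires=2
i=3 t=4 v=6: DROP (t<9-3); WM=9
i=4 t=16 v=6: → [16,24); WM=9
i=5 t=20 v=5: → [16,24); WM=20; [8,16) fires=1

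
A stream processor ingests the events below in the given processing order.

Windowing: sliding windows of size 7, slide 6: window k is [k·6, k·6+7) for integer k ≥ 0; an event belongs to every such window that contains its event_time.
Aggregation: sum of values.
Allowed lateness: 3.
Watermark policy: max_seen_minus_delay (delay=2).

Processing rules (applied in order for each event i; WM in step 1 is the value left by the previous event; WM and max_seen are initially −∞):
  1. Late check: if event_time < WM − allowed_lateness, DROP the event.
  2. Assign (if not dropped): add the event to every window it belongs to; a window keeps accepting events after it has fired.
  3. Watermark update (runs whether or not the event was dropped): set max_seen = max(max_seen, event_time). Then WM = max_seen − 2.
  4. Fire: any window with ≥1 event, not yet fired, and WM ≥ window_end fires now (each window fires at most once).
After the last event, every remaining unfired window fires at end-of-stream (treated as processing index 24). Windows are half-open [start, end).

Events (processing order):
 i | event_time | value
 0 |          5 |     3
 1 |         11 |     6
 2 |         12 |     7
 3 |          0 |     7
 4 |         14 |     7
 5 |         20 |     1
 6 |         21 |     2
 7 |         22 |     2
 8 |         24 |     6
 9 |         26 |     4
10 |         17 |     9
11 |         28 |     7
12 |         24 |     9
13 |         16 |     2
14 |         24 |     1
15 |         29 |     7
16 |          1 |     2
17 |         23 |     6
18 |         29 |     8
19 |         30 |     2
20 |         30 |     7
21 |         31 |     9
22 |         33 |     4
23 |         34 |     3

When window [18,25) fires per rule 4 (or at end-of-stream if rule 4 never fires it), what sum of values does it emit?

i=0 t=5 v=3: → [0,7); WM=3
i=1 t=11 v=6: → [6,13); WM=9; [0,7) fires=3
i=2 t=12 v=7: → [12,19),[6,13); WM=10
i=3 t=0 v=7: DROP (t<10-3); WM=10
i=4 t=14 v=7: → [12,19); WM=12
i=5 t=20 v=1: → [18,25); WM=18; [6,13) fires=13
i=6 t=21 v=2: → [18,25); WM=19; [12,19) fires=14
i=7 t=22 v=2: → [18,25); WM=20
i=8 t=24 v=6: → [24,31),[18,25); WM=22
i=9 t=26 v=4: → [24,31); WM=24
i=10 t=17 v=9: DROP (t<24-3); WM=24
i=11 t=28 v=7: → [24,31); WM=26; [18,25) fires=11
i=12 t=24 v=9: → [24,31),[18,25); WM=26
i=13 t=16 v=2: DROP (t<26-3); WM=26
i=14 t=24 v=1: → [24,31),[18,25); WM=26
i=15 t=29 v=7: → [24,31); WM=27
i=16 t=1 v=2: DROP (t<27-3); WM=27
i=17 t=23 v=6: DROP (t<27-3); WM=27
i=18 t=29 v=8: → [24,31); WM=27
i=19 t=30 v=2: → [30,37),[24,31); WM=28
i=20 t=30 v=7: → [30,37),[24,31); WM=28
i=21 t=31 v=9: → [30,37); WM=29
i=22 t=33 v=4: → [30,37); WM=31; [24,31) fires=51
i=23 t=34 v=3: → [30,37); WM=32

11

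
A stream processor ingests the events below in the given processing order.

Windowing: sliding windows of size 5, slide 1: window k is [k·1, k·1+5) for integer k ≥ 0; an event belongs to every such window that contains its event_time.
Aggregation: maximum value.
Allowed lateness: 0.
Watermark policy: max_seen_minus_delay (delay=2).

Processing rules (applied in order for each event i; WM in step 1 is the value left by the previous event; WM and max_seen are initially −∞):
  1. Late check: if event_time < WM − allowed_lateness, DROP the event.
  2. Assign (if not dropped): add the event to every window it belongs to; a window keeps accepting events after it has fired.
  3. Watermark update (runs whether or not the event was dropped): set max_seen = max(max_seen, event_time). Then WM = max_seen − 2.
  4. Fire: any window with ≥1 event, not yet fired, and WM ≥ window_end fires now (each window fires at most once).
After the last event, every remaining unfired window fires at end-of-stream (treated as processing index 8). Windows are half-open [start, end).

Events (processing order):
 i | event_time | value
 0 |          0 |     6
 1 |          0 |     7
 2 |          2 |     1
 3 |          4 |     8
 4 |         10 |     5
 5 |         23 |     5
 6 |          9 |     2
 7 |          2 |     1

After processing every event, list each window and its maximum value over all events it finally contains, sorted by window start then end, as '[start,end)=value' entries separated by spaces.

i=0 t=0 v=6: → [0,5); WM=-2
i=1 t=0 v=7: → [0,5); WM=-2
i=2 t=2 v=1: → [2,7),[1,6),[0,5); WM=0
i=3 t=4 v=8: → [4,9),[3,8),[2,7),[1,6),[0,5); WM=2
i=4 t=10 v=5: → [10,15),[9,14),[8,13),[7,12),[6,11); WM=8; [0,5) fires=8 [1,6) fires=8 [2,7) fires=8 [3,8) fires=8
i=5 t=23 v=5: → [23,28),[22,27),[21,26),[20,25),[19,24); WM=21; [4,9) fires=8 [6,11) fires=5 [7,12) fires=5 [8,13) fires=5 [9,14) fires=5 [10,15) fires=5
i=6 t=9 v=2: DROP (t<21-0); WM=21
i=7 t=2 v=1: DROP (t<21-0); WM=21

[0,5)=8 [1,6)=8 [2,7)=8 [3,8)=8 [4,9)=8 [6,11)=5 [7,12)=5 [8,13)=5 [9,14)=5 [10,15)=5 [19,24)=5 [20,25)=5 [21,26)=5 [22,27)=5 [23,28)=5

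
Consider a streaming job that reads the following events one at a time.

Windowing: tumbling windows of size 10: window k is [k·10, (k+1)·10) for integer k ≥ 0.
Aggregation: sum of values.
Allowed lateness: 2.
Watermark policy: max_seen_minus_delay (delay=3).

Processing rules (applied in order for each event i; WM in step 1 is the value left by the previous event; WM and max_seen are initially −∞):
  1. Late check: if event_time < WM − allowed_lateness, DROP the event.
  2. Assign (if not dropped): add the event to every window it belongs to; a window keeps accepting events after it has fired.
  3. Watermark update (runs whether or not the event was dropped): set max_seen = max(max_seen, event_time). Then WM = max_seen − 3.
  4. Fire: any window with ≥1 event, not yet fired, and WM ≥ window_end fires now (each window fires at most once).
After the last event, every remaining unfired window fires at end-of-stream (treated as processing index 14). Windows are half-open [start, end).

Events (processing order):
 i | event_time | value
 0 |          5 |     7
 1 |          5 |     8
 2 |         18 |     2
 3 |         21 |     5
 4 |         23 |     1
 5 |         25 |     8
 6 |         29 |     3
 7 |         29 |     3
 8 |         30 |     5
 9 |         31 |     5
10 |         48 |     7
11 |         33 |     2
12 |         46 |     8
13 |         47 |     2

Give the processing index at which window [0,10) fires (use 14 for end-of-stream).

i=0 t=5 v=7: → [0,10); WM=2
i=1 t=5 v=8: → [0,10); WM=2
i=2 t=18 v=2: → [10,20); WM=15; [0,10) fires=15
i=3 t=21 v=5: → [20,30); WM=18
i=4 t=23 v=1: → [20,30); WM=20; [10,20) fires=2
i=5 t=25 v=8: → [20,30); WM=22
i=6 t=29 v=3: → [20,30); WM=26
i=7 t=29 v=3: → [20,30); WM=26
i=8 t=30 v=5: → [30,40); WM=27
i=9 t=31 v=5: → [30,40); WM=28
i=10 t=48 v=7: → [40,50); WM=45; [20,30) fires=20 [30,40) fires=10
i=11 t=33 v=2: DROP (t<45-2); WM=45
i=12 t=46 v=8: → [40,50); WM=45
i=13 t=47 v=2: → [40,50); WM=45

2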